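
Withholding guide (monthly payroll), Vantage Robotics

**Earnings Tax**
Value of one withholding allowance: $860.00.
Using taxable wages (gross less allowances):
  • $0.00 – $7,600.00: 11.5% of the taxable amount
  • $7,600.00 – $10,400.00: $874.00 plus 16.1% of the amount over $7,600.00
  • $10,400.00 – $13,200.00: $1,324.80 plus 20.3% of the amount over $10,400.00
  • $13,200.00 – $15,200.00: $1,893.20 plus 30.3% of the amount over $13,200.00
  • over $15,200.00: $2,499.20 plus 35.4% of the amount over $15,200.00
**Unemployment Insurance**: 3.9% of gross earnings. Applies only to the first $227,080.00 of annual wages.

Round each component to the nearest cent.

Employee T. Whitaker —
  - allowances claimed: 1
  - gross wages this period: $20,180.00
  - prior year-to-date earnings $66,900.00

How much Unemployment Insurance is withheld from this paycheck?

Unemployment Insurance: 3.9% × $20,180.00 = $787.02

$787.02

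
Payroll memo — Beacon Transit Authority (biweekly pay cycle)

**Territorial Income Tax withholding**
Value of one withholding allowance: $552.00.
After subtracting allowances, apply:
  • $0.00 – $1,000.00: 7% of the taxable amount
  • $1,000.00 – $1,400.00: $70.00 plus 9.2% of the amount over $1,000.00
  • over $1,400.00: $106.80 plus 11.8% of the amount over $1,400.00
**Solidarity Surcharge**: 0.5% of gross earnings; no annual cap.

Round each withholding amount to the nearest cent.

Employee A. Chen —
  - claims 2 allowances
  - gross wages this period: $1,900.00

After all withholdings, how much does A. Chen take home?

Territorial Income Tax: taxable = $1,900.00 − 2×$552.00 = $796.00
  7% × $796.00 = $55.72
Solidarity Surcharge: 0.5% × $1,900.00 = $9.50
Total withheld: $55.72 + $9.50 = $65.22
Net pay: $1,900.00 − $65.22 = $1,834.78

$1,834.78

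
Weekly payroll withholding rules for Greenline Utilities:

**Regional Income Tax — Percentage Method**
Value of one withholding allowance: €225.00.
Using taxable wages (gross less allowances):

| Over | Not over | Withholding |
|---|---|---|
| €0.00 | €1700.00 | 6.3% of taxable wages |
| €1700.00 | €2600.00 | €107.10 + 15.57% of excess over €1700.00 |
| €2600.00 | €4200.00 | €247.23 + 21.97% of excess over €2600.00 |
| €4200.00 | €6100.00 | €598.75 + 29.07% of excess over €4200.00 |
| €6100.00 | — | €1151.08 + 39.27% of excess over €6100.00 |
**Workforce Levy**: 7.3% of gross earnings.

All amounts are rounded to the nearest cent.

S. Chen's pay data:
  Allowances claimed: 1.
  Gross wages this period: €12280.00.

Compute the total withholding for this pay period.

Regional Income Tax: taxable = €12280.00 − 1×€225.00 = €12055.00
  €1151.08 + 39.27% × (€12055.00 − €6100.00) = €1151.08 + 39.27% × €5955.00 = €3489.61
Workforce Levy: 7.3% × €12280.00 = €896.44
Total: €3489.61 + €896.44 = €4386.05

€4386.05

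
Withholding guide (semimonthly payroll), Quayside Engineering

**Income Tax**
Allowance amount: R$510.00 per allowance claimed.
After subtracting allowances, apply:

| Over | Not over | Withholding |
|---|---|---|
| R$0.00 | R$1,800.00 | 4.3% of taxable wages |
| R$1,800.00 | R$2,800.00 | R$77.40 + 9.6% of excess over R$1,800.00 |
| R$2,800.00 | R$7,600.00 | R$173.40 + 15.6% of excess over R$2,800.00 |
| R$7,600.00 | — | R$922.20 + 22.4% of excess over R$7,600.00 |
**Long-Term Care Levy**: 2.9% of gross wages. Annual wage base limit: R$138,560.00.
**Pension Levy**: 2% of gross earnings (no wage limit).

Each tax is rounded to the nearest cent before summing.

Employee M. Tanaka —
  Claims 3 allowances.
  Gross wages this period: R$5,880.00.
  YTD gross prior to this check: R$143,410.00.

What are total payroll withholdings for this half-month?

R$532.80

Income Tax: taxable = R$5,880.00 − 3×R$510.00 = R$4,350.00
  R$173.40 + 15.6% × (R$4,350.00 − R$2,800.00) = R$173.40 + 15.6% × R$1,550.00 = R$415.20
Long-Term Care Levy: YTD R$143,410.00 ≥ cap R$138,560.00 → R$0.00
Pension Levy: 2% × R$5,880.00 = R$117.60
Total: R$415.20 + R$0.00 + R$117.60 = R$532.80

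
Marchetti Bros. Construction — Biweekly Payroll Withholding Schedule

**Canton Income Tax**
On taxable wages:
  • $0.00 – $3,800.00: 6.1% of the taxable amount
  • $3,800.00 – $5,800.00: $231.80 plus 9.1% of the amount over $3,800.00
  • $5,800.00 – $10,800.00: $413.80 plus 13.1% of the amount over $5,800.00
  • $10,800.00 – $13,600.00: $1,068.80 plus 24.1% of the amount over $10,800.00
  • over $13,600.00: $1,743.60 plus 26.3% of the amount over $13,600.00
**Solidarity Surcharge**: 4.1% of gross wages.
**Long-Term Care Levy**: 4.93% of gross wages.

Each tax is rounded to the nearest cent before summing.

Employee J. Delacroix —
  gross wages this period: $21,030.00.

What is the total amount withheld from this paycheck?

$5,596.70

Canton Income Tax: taxable = $21,030.00
  $1,743.60 + 26.3% × ($21,030.00 − $13,600.00) = $1,743.60 + 26.3% × $7,430.00 = $3,697.69
Solidarity Surcharge: 4.1% × $21,030.00 = $862.23
Long-Term Care Levy: 4.93% × $21,030.00 = $1,036.78
Total: $3,697.69 + $862.23 + $1,036.78 = $5,596.70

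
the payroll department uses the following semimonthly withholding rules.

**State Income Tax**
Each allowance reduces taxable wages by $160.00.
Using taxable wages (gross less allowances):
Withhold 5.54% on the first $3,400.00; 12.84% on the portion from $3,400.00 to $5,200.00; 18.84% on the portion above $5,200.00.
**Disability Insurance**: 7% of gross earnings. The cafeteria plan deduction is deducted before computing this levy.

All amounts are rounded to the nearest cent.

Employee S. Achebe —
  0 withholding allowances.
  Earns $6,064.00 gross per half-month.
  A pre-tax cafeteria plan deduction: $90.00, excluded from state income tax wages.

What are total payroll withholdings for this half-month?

State Income Tax: taxable = $6,064.00 − $90.00 = $5,974.00
  $419.48 + 18.84% × ($5,974.00 − $5,200.00) = $419.48 + 18.84% × $774.00 = $565.30
Disability Insurance: 7% × $5,974.00 = $418.18
Total: $565.30 + $418.18 = $983.48

$983.48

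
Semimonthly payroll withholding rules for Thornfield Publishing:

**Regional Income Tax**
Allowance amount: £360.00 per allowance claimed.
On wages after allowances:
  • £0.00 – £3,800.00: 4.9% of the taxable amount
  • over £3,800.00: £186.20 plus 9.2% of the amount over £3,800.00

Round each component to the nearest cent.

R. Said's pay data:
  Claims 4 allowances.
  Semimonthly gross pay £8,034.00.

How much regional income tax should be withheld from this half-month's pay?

Regional Income Tax: taxable = £8,034.00 − 4×£360.00 = £6,594.00
  £186.20 + 9.2% × (£6,594.00 − £3,800.00) = £186.20 + 9.2% × £2,794.00 = £443.25

£443.25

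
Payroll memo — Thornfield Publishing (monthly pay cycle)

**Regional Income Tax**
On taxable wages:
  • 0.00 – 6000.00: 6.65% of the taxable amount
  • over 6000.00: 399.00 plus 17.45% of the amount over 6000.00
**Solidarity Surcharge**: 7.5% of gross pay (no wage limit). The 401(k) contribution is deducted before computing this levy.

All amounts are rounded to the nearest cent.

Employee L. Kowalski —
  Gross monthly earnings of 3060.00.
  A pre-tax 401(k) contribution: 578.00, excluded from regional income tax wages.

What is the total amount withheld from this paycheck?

Regional Income Tax: taxable = 3060.00 − 578.00 = 2482.00
  6.65% × 2482.00 = 165.05
Solidarity Surcharge: 7.5% × 2482.00 = 186.15
Total: 165.05 + 186.15 = 351.20

351.20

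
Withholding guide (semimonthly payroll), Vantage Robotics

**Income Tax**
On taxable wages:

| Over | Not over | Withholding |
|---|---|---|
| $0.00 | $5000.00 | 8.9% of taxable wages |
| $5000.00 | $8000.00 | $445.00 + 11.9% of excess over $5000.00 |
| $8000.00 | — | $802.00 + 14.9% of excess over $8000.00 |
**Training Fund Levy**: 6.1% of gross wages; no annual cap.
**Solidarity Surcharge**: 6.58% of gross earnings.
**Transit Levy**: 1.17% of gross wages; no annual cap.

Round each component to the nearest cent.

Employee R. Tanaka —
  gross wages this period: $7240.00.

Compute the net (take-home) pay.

Income Tax: taxable = $7240.00
  $445.00 + 11.9% × ($7240.00 − $5000.00) = $445.00 + 11.9% × $2240.00 = $711.56
Training Fund Levy: 6.1% × $7240.00 = $441.64
Solidarity Surcharge: 6.58% × $7240.00 = $476.39
Transit Levy: 1.17% × $7240.00 = $84.71
Total withheld: $711.56 + $441.64 + $476.39 + $84.71 = $1714.30
Net pay: $7240.00 − $1714.30 = $5525.70

$5525.70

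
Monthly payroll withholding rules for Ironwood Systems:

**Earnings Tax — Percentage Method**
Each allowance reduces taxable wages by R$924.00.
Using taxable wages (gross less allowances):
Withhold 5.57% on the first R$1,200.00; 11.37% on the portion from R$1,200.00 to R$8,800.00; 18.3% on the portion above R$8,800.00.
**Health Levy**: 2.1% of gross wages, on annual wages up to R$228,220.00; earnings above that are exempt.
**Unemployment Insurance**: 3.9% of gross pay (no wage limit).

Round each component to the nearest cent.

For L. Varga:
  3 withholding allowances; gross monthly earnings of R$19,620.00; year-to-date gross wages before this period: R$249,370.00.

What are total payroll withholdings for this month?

R$3,168.92

Earnings Tax: taxable = R$19,620.00 − 3×R$924.00 = R$16,848.00
  R$930.96 + 18.3% × (R$16,848.00 − R$8,800.00) = R$930.96 + 18.3% × R$8,048.00 = R$2,403.74
Health Levy: YTD R$249,370.00 ≥ cap R$228,220.00 → R$0.00
Unemployment Insurance: 3.9% × R$19,620.00 = R$765.18
Total: R$2,403.74 + R$0.00 + R$765.18 = R$3,168.92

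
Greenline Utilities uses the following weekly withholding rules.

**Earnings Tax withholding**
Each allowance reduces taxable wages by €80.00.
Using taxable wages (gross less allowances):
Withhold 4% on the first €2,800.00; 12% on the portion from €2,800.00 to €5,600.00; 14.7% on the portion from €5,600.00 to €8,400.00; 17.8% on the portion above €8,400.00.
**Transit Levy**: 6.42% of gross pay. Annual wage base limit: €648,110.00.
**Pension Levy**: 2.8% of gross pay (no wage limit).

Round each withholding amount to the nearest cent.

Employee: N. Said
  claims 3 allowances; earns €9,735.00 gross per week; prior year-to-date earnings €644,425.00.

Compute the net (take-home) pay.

Earnings Tax: taxable = €9,735.00 − 3×€80.00 = €9,495.00
  €859.60 + 17.8% × (€9,495.00 − €8,400.00) = €859.60 + 17.8% × €1,095.00 = €1,054.51
Transit Levy: cap €648,110.00 − YTD €644,425.00 = €3,685.00 subject; 6.42% × €3,685.00 = €236.58
Pension Levy: 2.8% × €9,735.00 = €272.58
Total withheld: €1,054.51 + €236.58 + €272.58 = €1,563.67
Net pay: €9,735.00 − €1,563.67 = €8,171.33

€8,171.33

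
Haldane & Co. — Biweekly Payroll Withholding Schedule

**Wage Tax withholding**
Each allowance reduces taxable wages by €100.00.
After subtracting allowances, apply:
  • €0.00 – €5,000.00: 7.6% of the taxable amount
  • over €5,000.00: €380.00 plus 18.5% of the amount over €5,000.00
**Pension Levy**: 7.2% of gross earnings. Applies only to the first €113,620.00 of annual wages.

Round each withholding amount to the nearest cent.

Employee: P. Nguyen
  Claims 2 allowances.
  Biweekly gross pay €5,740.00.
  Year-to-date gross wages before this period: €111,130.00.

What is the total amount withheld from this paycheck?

Wage Tax: taxable = €5,740.00 − 2×€100.00 = €5,540.00
  €380.00 + 18.5% × (€5,540.00 − €5,000.00) = €380.00 + 18.5% × €540.00 = €479.90
Pension Levy: cap €113,620.00 − YTD €111,130.00 = €2,490.00 subject; 7.2% × €2,490.00 = €179.28
Total: €479.90 + €179.28 = €659.18

€659.18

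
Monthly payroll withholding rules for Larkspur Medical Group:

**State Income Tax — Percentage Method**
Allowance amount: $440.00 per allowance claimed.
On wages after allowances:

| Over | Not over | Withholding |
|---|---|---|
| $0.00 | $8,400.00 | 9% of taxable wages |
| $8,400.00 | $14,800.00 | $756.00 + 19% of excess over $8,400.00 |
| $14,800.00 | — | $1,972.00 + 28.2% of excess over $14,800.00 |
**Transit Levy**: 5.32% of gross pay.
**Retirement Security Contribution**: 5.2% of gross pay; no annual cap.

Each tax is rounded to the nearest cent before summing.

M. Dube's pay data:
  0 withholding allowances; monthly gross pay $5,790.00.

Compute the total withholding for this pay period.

$1,130.21

State Income Tax: taxable = $5,790.00
  9% × $5,790.00 = $521.10
Transit Levy: 5.32% × $5,790.00 = $308.03
Retirement Security Contribution: 5.2% × $5,790.00 = $301.08
Total: $521.10 + $308.03 + $301.08 = $1,130.21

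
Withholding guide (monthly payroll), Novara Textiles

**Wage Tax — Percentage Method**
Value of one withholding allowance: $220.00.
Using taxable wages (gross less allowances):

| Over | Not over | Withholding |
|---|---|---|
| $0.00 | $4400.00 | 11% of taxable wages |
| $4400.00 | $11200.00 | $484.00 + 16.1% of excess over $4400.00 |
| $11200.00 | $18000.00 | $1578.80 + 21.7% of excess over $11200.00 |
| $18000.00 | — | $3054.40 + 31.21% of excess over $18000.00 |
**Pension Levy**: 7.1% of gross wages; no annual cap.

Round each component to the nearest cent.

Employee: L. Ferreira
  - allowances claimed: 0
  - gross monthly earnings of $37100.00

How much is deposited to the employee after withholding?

$25450.39

Wage Tax: taxable = $37100.00
  $3054.40 + 31.21% × ($37100.00 − $18000.00) = $3054.40 + 31.21% × $19100.00 = $9015.51
Pension Levy: 7.1% × $37100.00 = $2634.10
Total withheld: $9015.51 + $2634.10 = $11649.61
Net pay: $37100.00 − $11649.61 = $25450.39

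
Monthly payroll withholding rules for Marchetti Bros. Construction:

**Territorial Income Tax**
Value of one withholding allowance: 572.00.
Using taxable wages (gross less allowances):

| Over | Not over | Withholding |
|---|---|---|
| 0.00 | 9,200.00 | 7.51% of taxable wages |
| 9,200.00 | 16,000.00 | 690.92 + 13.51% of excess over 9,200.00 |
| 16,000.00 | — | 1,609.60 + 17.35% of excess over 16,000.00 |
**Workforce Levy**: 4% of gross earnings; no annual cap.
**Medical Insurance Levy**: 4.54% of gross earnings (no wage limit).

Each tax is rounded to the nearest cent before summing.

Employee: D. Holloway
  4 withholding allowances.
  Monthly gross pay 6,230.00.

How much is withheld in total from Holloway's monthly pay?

Territorial Income Tax: taxable = 6,230.00 − 4×572.00 = 3,942.00
  7.51% × 3,942.00 = 296.04
Workforce Levy: 4% × 6,230.00 = 249.20
Medical Insurance Levy: 4.54% × 6,230.00 = 282.84
Total: 296.04 + 249.20 + 282.84 = 828.08

828.08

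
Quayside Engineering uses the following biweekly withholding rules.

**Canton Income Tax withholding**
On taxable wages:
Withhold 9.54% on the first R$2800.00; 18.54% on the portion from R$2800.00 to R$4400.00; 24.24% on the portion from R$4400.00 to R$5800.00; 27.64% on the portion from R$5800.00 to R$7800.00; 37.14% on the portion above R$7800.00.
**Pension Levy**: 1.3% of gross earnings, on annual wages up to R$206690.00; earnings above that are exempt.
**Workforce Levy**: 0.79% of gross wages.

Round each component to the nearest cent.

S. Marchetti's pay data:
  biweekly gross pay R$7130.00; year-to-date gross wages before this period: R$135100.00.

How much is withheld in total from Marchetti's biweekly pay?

Canton Income Tax: taxable = R$7130.00
  R$903.12 + 27.64% × (R$7130.00 − R$5800.00) = R$903.12 + 27.64% × R$1330.00 = R$1270.73
Pension Levy: 1.3% × R$7130.00 = R$92.69
Workforce Levy: 0.79% × R$7130.00 = R$56.33
Total: R$1270.73 + R$92.69 + R$56.33 = R$1419.75

R$1419.75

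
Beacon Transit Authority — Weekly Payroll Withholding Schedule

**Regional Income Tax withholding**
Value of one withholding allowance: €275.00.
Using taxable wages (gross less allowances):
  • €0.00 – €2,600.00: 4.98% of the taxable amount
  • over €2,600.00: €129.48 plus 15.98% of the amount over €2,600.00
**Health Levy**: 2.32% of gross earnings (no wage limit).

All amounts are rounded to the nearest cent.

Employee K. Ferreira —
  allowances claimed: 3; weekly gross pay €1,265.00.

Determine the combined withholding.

Regional Income Tax: taxable = €1,265.00 − 3×€275.00 = €440.00
  4.98% × €440.00 = €21.91
Health Levy: 2.32% × €1,265.00 = €29.35
Total: €21.91 + €29.35 = €51.26

€51.26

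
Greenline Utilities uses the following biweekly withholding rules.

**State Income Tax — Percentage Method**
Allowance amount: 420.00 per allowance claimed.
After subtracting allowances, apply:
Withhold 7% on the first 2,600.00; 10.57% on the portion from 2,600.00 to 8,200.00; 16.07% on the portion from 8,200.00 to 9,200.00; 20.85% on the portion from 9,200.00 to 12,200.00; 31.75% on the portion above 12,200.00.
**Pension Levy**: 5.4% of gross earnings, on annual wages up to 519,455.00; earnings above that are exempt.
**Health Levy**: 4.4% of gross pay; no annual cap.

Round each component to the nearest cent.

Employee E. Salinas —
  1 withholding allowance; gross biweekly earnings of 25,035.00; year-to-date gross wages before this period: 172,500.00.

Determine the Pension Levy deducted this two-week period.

Pension Levy: 5.4% × 25,035.00 = 1,351.89

1,351.89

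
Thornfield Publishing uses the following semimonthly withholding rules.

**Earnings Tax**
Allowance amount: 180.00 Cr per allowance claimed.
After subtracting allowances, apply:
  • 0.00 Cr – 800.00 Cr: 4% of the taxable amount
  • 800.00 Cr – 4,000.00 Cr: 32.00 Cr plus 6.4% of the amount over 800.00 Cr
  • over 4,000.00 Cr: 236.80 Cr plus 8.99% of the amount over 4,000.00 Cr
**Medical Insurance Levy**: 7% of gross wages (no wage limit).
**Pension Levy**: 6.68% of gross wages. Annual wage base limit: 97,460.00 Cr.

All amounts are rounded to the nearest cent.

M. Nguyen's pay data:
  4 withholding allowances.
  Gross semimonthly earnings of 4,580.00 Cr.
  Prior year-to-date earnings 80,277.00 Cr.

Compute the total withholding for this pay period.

854.38 Cr

Earnings Tax: taxable = 4,580.00 Cr − 4×180.00 Cr = 3,860.00 Cr
  32.00 Cr + 6.4% × (3,860.00 Cr − 800.00 Cr) = 32.00 Cr + 6.4% × 3,060.00 Cr = 227.84 Cr
Medical Insurance Levy: 7% × 4,580.00 Cr = 320.60 Cr
Pension Levy: 6.68% × 4,580.00 Cr = 305.94 Cr
Total: 227.84 Cr + 320.60 Cr + 305.94 Cr = 854.38 Cr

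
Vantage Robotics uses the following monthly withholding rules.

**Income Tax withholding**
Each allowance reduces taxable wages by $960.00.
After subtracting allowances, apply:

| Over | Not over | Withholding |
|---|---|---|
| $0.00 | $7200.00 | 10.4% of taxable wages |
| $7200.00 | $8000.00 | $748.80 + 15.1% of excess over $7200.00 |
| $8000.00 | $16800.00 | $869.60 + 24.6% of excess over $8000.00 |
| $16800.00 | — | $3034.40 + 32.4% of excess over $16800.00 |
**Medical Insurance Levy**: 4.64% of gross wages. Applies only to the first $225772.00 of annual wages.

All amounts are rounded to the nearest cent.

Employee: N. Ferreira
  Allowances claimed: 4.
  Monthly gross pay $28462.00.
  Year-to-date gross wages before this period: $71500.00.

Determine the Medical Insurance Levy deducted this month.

$1320.64

Medical Insurance Levy: 4.64% × $28462.00 = $1320.64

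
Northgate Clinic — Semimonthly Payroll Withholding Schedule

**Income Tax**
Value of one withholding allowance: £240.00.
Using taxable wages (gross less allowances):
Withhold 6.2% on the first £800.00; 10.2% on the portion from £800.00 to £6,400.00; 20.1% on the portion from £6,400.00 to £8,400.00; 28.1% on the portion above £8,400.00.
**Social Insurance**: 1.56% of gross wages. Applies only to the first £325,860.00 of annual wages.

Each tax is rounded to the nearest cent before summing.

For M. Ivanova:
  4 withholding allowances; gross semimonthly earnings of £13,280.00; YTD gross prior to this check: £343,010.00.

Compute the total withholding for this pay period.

Income Tax: taxable = £13,280.00 − 4×£240.00 = £12,320.00
  £1,022.80 + 28.1% × (£12,320.00 − £8,400.00) = £1,022.80 + 28.1% × £3,920.00 = £2,124.32
Social Insurance: YTD £343,010.00 ≥ cap £325,860.00 → £0.00
Total: £2,124.32 + £0.00 = £2,124.32

£2,124.32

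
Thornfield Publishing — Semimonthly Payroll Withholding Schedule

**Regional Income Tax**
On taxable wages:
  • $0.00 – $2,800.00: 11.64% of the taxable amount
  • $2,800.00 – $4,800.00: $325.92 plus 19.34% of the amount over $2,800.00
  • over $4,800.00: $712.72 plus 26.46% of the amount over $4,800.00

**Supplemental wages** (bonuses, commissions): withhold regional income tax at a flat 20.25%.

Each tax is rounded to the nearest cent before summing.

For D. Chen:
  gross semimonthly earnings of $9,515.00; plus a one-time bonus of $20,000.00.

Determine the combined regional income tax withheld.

Regional Income Tax: taxable = $9,515.00
  $712.72 + 26.46% × ($9,515.00 − $4,800.00) = $712.72 + 26.46% × $4,715.00 = $1,960.31
Supplemental (20.25% flat on bonus): 20.25% × $20,000.00 = $4,050.00
Total regional income tax: $1,960.31 + $4,050.00 = $6,010.31

$6,010.31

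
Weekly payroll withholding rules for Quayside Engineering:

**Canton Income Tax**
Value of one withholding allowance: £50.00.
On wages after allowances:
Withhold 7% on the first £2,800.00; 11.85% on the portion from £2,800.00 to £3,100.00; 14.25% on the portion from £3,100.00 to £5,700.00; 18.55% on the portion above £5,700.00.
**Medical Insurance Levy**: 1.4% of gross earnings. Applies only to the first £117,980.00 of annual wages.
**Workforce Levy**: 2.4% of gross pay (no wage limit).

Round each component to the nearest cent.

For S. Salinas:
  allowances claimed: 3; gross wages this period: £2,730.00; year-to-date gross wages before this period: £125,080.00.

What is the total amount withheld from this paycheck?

Canton Income Tax: taxable = £2,730.00 − 3×£50.00 = £2,580.00
  7% × £2,580.00 = £180.60
Medical Insurance Levy: YTD £125,080.00 ≥ cap £117,980.00 → £0.00
Workforce Levy: 2.4% × £2,730.00 = £65.52
Total: £180.60 + £0.00 + £65.52 = £246.12

£246.12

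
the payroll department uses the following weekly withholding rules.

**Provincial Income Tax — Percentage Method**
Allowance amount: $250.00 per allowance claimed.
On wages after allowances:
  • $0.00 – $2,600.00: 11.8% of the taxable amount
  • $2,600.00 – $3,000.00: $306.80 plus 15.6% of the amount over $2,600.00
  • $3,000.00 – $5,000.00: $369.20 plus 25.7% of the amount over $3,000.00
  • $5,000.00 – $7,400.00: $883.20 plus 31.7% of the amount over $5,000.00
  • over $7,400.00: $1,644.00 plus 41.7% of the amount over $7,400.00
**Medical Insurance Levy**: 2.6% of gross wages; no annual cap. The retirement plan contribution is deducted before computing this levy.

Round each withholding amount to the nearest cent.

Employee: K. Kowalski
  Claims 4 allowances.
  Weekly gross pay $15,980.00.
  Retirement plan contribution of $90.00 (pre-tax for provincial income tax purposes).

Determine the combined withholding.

$5,180.47

Provincial Income Tax: taxable = $15,980.00 − $90.00 − 4×$250.00 = $14,890.00
  $1,644.00 + 41.7% × ($14,890.00 − $7,400.00) = $1,644.00 + 41.7% × $7,490.00 = $4,767.33
Medical Insurance Levy: 2.6% × $15,890.00 = $413.14
Total: $4,767.33 + $413.14 = $5,180.47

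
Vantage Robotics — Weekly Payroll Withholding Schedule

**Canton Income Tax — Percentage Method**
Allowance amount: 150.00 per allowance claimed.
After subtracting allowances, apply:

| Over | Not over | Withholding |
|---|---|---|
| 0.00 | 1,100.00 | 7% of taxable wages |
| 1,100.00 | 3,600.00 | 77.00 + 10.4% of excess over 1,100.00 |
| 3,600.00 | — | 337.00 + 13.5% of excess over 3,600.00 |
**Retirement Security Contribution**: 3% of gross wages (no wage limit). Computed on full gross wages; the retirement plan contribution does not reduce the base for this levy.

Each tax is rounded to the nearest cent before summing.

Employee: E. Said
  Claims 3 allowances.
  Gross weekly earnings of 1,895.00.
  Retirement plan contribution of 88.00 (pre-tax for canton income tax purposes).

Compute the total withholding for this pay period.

160.58

Canton Income Tax: taxable = 1,895.00 − 88.00 − 3×150.00 = 1,357.00
  77.00 + 10.4% × (1,357.00 − 1,100.00) = 77.00 + 10.4% × 257.00 = 103.73
Retirement Security Contribution: 3% × 1,895.00 = 56.85
Total: 103.73 + 56.85 = 160.58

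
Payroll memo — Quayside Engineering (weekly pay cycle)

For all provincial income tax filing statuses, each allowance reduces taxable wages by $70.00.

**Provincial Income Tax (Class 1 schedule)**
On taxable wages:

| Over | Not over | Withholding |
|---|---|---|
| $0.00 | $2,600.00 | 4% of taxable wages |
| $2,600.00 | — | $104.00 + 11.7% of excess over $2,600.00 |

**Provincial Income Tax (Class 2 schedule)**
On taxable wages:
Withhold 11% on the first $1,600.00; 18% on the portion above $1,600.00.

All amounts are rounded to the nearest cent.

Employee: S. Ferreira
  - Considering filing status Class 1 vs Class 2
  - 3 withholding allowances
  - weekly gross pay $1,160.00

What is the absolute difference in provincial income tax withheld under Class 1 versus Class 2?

Provincial Income Tax (Class 1): taxable = $1,160.00 − 3×$70.00 = $950.00
  4% × $950.00 = $38.00
Provincial Income Tax (Class 2): taxable = $1,160.00 − 3×$70.00 = $950.00
  11% × $950.00 = $104.50
Difference: |$38.00 − $104.50| = $66.50 (higher under Class 2)

$66.50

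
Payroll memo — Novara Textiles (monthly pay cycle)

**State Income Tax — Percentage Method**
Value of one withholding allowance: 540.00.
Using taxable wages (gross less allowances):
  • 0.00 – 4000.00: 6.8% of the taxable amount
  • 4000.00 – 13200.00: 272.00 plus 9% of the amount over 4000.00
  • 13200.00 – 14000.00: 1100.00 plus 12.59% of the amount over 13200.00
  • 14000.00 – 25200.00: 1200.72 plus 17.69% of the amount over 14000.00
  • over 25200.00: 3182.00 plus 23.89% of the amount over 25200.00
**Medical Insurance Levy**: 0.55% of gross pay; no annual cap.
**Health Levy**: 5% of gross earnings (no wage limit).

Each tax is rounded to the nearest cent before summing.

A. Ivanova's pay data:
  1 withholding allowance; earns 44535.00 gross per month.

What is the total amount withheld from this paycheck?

State Income Tax: taxable = 44535.00 − 1×540.00 = 43995.00
  3182.00 + 23.89% × (43995.00 − 25200.00) = 3182.00 + 23.89% × 18795.00 = 7672.13
Medical Insurance Levy: 0.55% × 44535.00 = 244.94
Health Levy: 5% × 44535.00 = 2226.75
Total: 7672.13 + 244.94 + 2226.75 = 10143.82

10143.82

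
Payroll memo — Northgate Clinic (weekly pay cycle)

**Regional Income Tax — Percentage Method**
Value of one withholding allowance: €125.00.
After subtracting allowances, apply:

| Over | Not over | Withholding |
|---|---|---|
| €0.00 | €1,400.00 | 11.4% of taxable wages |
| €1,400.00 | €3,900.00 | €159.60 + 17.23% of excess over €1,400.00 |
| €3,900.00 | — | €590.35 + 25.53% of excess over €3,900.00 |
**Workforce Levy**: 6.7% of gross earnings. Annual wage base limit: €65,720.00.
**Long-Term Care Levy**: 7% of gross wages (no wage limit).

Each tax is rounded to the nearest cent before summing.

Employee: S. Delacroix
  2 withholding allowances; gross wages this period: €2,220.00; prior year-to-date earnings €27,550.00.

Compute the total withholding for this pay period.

Regional Income Tax: taxable = €2,220.00 − 2×€125.00 = €1,970.00
  €159.60 + 17.23% × (€1,970.00 − €1,400.00) = €159.60 + 17.23% × €570.00 = €257.81
Workforce Levy: 6.7% × €2,220.00 = €148.74
Long-Term Care Levy: 7% × €2,220.00 = €155.40
Total: €257.81 + €148.74 + €155.40 = €561.95

€561.95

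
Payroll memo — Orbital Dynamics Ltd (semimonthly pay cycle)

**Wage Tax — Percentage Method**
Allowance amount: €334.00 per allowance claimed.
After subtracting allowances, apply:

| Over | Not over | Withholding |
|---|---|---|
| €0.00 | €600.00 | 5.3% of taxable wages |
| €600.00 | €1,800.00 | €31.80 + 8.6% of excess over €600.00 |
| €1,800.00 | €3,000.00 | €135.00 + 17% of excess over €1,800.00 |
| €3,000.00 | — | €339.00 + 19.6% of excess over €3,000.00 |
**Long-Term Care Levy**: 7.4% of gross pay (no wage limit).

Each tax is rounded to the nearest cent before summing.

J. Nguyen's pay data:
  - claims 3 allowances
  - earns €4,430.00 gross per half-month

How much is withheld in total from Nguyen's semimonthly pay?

Wage Tax: taxable = €4,430.00 − 3×€334.00 = €3,428.00
  €339.00 + 19.6% × (€3,428.00 − €3,000.00) = €339.00 + 19.6% × €428.00 = €422.89
Long-Term Care Levy: 7.4% × €4,430.00 = €327.82
Total: €422.89 + €327.82 = €750.71

€750.71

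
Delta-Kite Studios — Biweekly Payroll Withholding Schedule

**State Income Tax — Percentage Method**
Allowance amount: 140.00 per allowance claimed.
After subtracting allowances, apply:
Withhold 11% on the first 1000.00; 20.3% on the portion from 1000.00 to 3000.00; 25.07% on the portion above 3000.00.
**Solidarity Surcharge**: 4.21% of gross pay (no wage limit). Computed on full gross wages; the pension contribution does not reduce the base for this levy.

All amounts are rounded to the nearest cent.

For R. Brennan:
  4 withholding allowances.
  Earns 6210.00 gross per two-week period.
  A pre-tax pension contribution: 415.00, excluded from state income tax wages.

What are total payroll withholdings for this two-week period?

1337.75

State Income Tax: taxable = 6210.00 − 415.00 − 4×140.00 = 5235.00
  516.00 + 25.07% × (5235.00 − 3000.00) = 516.00 + 25.07% × 2235.00 = 1076.31
Solidarity Surcharge: 4.21% × 6210.00 = 261.44
Total: 1076.31 + 261.44 = 1337.75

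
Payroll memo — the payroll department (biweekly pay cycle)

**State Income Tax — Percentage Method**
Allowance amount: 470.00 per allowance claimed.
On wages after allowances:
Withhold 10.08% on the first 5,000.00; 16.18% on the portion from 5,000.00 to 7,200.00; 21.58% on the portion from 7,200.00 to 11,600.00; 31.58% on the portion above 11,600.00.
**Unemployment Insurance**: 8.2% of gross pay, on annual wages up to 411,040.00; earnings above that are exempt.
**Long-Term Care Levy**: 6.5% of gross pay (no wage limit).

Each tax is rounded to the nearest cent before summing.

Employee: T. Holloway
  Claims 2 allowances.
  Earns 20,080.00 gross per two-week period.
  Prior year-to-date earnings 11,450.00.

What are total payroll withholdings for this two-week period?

State Income Tax: taxable = 20,080.00 − 2×470.00 = 19,140.00
  1,809.48 + 31.58% × (19,140.00 − 11,600.00) = 1,809.48 + 31.58% × 7,540.00 = 4,190.61
Unemployment Insurance: 8.2% × 20,080.00 = 1,646.56
Long-Term Care Levy: 6.5% × 20,080.00 = 1,305.20
Total: 4,190.61 + 1,646.56 + 1,305.20 = 7,142.37

7,142.37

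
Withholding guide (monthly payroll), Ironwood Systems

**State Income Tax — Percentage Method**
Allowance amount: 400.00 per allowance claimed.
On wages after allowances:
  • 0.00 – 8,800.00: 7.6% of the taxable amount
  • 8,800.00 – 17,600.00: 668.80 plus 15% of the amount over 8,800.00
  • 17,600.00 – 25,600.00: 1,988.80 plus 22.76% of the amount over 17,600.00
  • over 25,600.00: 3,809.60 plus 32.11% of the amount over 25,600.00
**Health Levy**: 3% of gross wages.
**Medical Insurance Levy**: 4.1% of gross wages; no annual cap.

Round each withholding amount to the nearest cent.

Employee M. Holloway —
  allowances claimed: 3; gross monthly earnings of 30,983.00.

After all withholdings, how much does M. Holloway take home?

State Income Tax: taxable = 30,983.00 − 3×400.00 = 29,783.00
  3,809.60 + 32.11% × (29,783.00 − 25,600.00) = 3,809.60 + 32.11% × 4,183.00 = 5,152.76
Health Levy: 3% × 30,983.00 = 929.49
Medical Insurance Levy: 4.1% × 30,983.00 = 1,270.30
Total withheld: 5,152.76 + 929.49 + 1,270.30 = 7,352.55
Net pay: 30,983.00 − 7,352.55 = 23,630.45

23,630.45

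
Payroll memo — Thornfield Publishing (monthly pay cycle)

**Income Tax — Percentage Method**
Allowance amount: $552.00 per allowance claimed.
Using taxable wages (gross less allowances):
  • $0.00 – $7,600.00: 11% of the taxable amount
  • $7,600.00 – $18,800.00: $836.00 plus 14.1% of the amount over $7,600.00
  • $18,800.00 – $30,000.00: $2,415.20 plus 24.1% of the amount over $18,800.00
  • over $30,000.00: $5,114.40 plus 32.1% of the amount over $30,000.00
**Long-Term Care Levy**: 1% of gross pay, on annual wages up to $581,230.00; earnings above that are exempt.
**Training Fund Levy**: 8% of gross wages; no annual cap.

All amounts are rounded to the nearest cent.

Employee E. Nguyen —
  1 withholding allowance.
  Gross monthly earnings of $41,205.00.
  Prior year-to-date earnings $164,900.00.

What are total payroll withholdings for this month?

$12,242.46

Income Tax: taxable = $41,205.00 − 1×$552.00 = $40,653.00
  $5,114.40 + 32.1% × ($40,653.00 − $30,000.00) = $5,114.40 + 32.1% × $10,653.00 = $8,534.01
Long-Term Care Levy: 1% × $41,205.00 = $412.05
Training Fund Levy: 8% × $41,205.00 = $3,296.40
Total: $8,534.01 + $412.05 + $3,296.40 = $12,242.46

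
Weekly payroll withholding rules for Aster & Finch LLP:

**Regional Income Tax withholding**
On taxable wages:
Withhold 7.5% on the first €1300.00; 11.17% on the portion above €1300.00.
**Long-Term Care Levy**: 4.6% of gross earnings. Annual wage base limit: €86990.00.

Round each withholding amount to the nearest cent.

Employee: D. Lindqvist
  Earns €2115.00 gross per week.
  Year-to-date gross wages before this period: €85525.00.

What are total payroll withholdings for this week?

Regional Income Tax: taxable = €2115.00
  €97.50 + 11.17% × (€2115.00 − €1300.00) = €97.50 + 11.17% × €815.00 = €188.54
Long-Term Care Levy: cap €86990.00 − YTD €85525.00 = €1465.00 subject; 4.6% × €1465.00 = €67.39
Total: €188.54 + €67.39 = €255.93

€255.93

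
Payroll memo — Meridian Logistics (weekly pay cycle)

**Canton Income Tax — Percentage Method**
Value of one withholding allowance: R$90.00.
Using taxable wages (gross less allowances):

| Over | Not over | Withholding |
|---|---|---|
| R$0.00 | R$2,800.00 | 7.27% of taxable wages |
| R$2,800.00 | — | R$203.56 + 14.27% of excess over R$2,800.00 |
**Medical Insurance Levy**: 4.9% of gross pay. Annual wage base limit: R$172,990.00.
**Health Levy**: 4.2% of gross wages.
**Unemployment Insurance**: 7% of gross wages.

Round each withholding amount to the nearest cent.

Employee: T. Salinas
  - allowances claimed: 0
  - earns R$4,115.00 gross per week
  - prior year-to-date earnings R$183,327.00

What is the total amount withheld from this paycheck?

Canton Income Tax: taxable = R$4,115.00
  R$203.56 + 14.27% × (R$4,115.00 − R$2,800.00) = R$203.56 + 14.27% × R$1,315.00 = R$391.21
Medical Insurance Levy: YTD R$183,327.00 ≥ cap R$172,990.00 → R$0.00
Health Levy: 4.2% × R$4,115.00 = R$172.83
Unemployment Insurance: 7% × R$4,115.00 = R$288.05
Total: R$391.21 + R$0.00 + R$172.83 + R$288.05 = R$852.09

R$852.09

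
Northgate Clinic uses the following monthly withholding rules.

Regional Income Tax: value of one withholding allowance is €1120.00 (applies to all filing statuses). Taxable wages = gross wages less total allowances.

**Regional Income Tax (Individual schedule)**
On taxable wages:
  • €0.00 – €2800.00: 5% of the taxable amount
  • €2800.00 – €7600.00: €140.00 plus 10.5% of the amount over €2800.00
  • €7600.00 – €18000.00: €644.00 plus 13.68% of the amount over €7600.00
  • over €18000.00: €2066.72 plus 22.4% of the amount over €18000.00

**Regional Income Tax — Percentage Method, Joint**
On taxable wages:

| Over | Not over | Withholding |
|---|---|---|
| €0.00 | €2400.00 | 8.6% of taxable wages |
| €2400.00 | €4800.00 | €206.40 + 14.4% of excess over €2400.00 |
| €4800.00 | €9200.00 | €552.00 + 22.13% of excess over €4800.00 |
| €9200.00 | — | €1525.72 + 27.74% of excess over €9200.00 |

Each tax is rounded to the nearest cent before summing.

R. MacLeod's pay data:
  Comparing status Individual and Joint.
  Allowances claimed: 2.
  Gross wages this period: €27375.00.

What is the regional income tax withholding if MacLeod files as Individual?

€3664.96

Regional Income Tax (Individual): taxable = €27375.00 − 2×€1120.00 = €25135.00
  €2066.72 + 22.4% × (€25135.00 − €18000.00) = €2066.72 + 22.4% × €7135.00 = €3664.96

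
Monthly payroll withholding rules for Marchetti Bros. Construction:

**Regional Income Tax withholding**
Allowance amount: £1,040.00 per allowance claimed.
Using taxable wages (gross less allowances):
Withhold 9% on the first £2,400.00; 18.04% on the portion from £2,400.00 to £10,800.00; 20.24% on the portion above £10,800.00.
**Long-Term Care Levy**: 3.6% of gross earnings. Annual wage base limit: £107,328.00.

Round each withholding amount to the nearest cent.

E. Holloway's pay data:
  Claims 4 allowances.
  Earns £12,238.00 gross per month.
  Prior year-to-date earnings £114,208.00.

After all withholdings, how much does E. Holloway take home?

£10,997.69

Regional Income Tax: taxable = £12,238.00 − 4×£1,040.00 = £8,078.00
  £216.00 + 18.04% × (£8,078.00 − £2,400.00) = £216.00 + 18.04% × £5,678.00 = £1,240.31
Long-Term Care Levy: YTD £114,208.00 ≥ cap £107,328.00 → £0.00
Total withheld: £1,240.31 + £0.00 = £1,240.31
Net pay: £12,238.00 − £1,240.31 = £10,997.69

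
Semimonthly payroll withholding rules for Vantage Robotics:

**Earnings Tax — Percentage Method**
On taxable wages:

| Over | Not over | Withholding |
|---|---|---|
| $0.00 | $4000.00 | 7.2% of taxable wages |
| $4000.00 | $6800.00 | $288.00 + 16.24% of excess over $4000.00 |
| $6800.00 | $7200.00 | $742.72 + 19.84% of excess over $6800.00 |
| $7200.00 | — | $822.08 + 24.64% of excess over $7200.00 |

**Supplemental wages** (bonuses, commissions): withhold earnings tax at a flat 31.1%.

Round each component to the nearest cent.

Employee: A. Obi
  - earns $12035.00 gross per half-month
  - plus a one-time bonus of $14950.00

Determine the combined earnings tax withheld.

$6662.87

Earnings Tax: taxable = $12035.00
  $822.08 + 24.64% × ($12035.00 − $7200.00) = $822.08 + 24.64% × $4835.00 = $2013.42
Supplemental (31.1% flat on bonus): 31.1% × $14950.00 = $4649.45
Total earnings tax: $2013.42 + $4649.45 = $6662.87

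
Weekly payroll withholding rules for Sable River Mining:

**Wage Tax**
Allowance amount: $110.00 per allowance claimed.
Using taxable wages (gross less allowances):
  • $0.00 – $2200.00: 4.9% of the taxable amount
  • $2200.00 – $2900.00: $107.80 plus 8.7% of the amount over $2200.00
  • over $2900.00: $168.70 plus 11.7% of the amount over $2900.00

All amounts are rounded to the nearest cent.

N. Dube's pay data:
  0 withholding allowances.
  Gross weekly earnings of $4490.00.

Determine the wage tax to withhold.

$354.73

Wage Tax: taxable = $4490.00
  $168.70 + 11.7% × ($4490.00 − $2900.00) = $168.70 + 11.7% × $1590.00 = $354.73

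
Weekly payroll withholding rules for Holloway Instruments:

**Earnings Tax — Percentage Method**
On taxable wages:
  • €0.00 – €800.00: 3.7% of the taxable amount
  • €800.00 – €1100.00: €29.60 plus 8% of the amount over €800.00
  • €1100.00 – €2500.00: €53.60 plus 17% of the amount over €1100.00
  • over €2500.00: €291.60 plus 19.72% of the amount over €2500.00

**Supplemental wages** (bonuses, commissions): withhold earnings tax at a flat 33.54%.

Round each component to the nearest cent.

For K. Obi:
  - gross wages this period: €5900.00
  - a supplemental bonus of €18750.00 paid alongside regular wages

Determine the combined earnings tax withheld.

Earnings Tax: taxable = €5900.00
  €291.60 + 19.72% × (€5900.00 − €2500.00) = €291.60 + 19.72% × €3400.00 = €962.08
Supplemental (33.54% flat on bonus): 33.54% × €18750.00 = €6288.75
Total earnings tax: €962.08 + €6288.75 = €7250.83

€7250.83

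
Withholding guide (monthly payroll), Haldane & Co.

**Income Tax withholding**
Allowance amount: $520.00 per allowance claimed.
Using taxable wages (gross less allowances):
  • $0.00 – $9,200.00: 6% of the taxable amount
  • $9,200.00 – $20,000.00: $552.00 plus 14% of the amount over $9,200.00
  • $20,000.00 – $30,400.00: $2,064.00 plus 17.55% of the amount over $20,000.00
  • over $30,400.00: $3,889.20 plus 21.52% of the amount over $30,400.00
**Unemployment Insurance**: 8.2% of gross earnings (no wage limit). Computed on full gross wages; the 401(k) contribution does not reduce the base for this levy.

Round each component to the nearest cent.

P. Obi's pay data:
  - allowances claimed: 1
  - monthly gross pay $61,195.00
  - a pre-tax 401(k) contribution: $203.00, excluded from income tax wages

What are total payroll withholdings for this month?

Income Tax: taxable = $61,195.00 − $203.00 − 1×$520.00 = $60,472.00
  $3,889.20 + 21.52% × ($60,472.00 − $30,400.00) = $3,889.20 + 21.52% × $30,072.00 = $10,360.69
Unemployment Insurance: 8.2% × $61,195.00 = $5,017.99
Total: $10,360.69 + $5,017.99 = $15,378.68

$15,378.68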